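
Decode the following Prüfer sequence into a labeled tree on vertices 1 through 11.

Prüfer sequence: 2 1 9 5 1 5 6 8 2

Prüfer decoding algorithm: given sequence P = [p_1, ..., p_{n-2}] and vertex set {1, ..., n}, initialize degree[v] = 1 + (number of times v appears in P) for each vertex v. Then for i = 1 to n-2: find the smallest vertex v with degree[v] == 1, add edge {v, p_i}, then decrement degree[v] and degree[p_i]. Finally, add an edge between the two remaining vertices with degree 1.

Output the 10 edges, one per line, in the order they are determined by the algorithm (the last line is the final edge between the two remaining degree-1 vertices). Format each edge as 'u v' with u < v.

Answer: 2 3
1 4
7 9
5 9
1 10
1 5
5 6
6 8
2 8
2 11

Derivation:
Initial degrees: {1:3, 2:3, 3:1, 4:1, 5:3, 6:2, 7:1, 8:2, 9:2, 10:1, 11:1}
Step 1: smallest deg-1 vertex = 3, p_1 = 2. Add edge {2,3}. Now deg[3]=0, deg[2]=2.
Step 2: smallest deg-1 vertex = 4, p_2 = 1. Add edge {1,4}. Now deg[4]=0, deg[1]=2.
Step 3: smallest deg-1 vertex = 7, p_3 = 9. Add edge {7,9}. Now deg[7]=0, deg[9]=1.
Step 4: smallest deg-1 vertex = 9, p_4 = 5. Add edge {5,9}. Now deg[9]=0, deg[5]=2.
Step 5: smallest deg-1 vertex = 10, p_5 = 1. Add edge {1,10}. Now deg[10]=0, deg[1]=1.
Step 6: smallest deg-1 vertex = 1, p_6 = 5. Add edge {1,5}. Now deg[1]=0, deg[5]=1.
Step 7: smallest deg-1 vertex = 5, p_7 = 6. Add edge {5,6}. Now deg[5]=0, deg[6]=1.
Step 8: smallest deg-1 vertex = 6, p_8 = 8. Add edge {6,8}. Now deg[6]=0, deg[8]=1.
Step 9: smallest deg-1 vertex = 8, p_9 = 2. Add edge {2,8}. Now deg[8]=0, deg[2]=1.
Final: two remaining deg-1 vertices are 2, 11. Add edge {2,11}.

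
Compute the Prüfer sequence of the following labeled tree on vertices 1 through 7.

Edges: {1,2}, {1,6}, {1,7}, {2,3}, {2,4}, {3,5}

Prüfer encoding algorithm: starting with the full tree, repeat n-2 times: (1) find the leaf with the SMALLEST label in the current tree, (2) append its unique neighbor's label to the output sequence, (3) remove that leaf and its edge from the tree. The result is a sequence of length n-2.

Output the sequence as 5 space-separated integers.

Step 1: leaves = {4,5,6,7}. Remove smallest leaf 4, emit neighbor 2.
Step 2: leaves = {5,6,7}. Remove smallest leaf 5, emit neighbor 3.
Step 3: leaves = {3,6,7}. Remove smallest leaf 3, emit neighbor 2.
Step 4: leaves = {2,6,7}. Remove smallest leaf 2, emit neighbor 1.
Step 5: leaves = {6,7}. Remove smallest leaf 6, emit neighbor 1.
Done: 2 vertices remain (1, 7). Sequence = [2 3 2 1 1]

Answer: 2 3 2 1 1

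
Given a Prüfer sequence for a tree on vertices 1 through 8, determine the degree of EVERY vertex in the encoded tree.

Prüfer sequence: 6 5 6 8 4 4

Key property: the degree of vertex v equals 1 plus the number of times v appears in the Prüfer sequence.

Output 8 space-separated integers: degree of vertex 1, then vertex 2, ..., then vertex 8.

p_1 = 6: count[6] becomes 1
p_2 = 5: count[5] becomes 1
p_3 = 6: count[6] becomes 2
p_4 = 8: count[8] becomes 1
p_5 = 4: count[4] becomes 1
p_6 = 4: count[4] becomes 2
Degrees (1 + count): deg[1]=1+0=1, deg[2]=1+0=1, deg[3]=1+0=1, deg[4]=1+2=3, deg[5]=1+1=2, deg[6]=1+2=3, deg[7]=1+0=1, deg[8]=1+1=2

Answer: 1 1 1 3 2 3 1 2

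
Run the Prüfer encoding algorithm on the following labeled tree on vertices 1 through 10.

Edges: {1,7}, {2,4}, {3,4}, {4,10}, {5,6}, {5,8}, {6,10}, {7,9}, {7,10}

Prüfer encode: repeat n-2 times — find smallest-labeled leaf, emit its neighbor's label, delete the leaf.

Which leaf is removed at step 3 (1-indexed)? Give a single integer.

Step 1: current leaves = {1,2,3,8,9}. Remove leaf 1 (neighbor: 7).
Step 2: current leaves = {2,3,8,9}. Remove leaf 2 (neighbor: 4).
Step 3: current leaves = {3,8,9}. Remove leaf 3 (neighbor: 4).

Answer: 3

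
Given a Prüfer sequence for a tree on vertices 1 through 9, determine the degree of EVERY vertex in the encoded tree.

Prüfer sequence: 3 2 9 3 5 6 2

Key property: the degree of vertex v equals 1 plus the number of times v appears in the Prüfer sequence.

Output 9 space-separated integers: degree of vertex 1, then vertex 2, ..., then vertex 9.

p_1 = 3: count[3] becomes 1
p_2 = 2: count[2] becomes 1
p_3 = 9: count[9] becomes 1
p_4 = 3: count[3] becomes 2
p_5 = 5: count[5] becomes 1
p_6 = 6: count[6] becomes 1
p_7 = 2: count[2] becomes 2
Degrees (1 + count): deg[1]=1+0=1, deg[2]=1+2=3, deg[3]=1+2=3, deg[4]=1+0=1, deg[5]=1+1=2, deg[6]=1+1=2, deg[7]=1+0=1, deg[8]=1+0=1, deg[9]=1+1=2

Answer: 1 3 3 1 2 2 1 1 2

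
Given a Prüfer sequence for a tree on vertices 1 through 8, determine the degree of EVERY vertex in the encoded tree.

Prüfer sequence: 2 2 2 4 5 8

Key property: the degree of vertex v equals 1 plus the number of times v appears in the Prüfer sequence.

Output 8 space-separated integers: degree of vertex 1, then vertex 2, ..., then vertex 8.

p_1 = 2: count[2] becomes 1
p_2 = 2: count[2] becomes 2
p_3 = 2: count[2] becomes 3
p_4 = 4: count[4] becomes 1
p_5 = 5: count[5] becomes 1
p_6 = 8: count[8] becomes 1
Degrees (1 + count): deg[1]=1+0=1, deg[2]=1+3=4, deg[3]=1+0=1, deg[4]=1+1=2, deg[5]=1+1=2, deg[6]=1+0=1, deg[7]=1+0=1, deg[8]=1+1=2

Answer: 1 4 1 2 2 1 1 2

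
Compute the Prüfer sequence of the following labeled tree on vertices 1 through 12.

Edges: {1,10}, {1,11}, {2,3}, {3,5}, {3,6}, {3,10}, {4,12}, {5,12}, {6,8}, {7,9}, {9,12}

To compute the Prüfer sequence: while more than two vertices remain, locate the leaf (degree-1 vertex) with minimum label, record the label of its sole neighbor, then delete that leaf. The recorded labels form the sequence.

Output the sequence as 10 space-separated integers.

Step 1: leaves = {2,4,7,8,11}. Remove smallest leaf 2, emit neighbor 3.
Step 2: leaves = {4,7,8,11}. Remove smallest leaf 4, emit neighbor 12.
Step 3: leaves = {7,8,11}. Remove smallest leaf 7, emit neighbor 9.
Step 4: leaves = {8,9,11}. Remove smallest leaf 8, emit neighbor 6.
Step 5: leaves = {6,9,11}. Remove smallest leaf 6, emit neighbor 3.
Step 6: leaves = {9,11}. Remove smallest leaf 9, emit neighbor 12.
Step 7: leaves = {11,12}. Remove smallest leaf 11, emit neighbor 1.
Step 8: leaves = {1,12}. Remove smallest leaf 1, emit neighbor 10.
Step 9: leaves = {10,12}. Remove smallest leaf 10, emit neighbor 3.
Step 10: leaves = {3,12}. Remove smallest leaf 3, emit neighbor 5.
Done: 2 vertices remain (5, 12). Sequence = [3 12 9 6 3 12 1 10 3 5]

Answer: 3 12 9 6 3 12 1 10 3 5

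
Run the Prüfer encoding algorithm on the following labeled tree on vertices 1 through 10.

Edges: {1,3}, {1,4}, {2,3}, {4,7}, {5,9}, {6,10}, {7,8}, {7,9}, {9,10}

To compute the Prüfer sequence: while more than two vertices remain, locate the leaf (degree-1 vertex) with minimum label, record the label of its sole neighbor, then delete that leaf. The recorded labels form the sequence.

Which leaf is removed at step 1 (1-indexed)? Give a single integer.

Step 1: current leaves = {2,5,6,8}. Remove leaf 2 (neighbor: 3).

Answer: 2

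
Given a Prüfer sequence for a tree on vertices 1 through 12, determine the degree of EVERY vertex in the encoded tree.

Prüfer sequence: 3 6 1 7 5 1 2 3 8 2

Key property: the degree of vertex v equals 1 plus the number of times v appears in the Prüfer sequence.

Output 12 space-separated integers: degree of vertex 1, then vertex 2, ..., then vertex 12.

Answer: 3 3 3 1 2 2 2 2 1 1 1 1

Derivation:
p_1 = 3: count[3] becomes 1
p_2 = 6: count[6] becomes 1
p_3 = 1: count[1] becomes 1
p_4 = 7: count[7] becomes 1
p_5 = 5: count[5] becomes 1
p_6 = 1: count[1] becomes 2
p_7 = 2: count[2] becomes 1
p_8 = 3: count[3] becomes 2
p_9 = 8: count[8] becomes 1
p_10 = 2: count[2] becomes 2
Degrees (1 + count): deg[1]=1+2=3, deg[2]=1+2=3, deg[3]=1+2=3, deg[4]=1+0=1, deg[5]=1+1=2, deg[6]=1+1=2, deg[7]=1+1=2, deg[8]=1+1=2, deg[9]=1+0=1, deg[10]=1+0=1, deg[11]=1+0=1, deg[12]=1+0=1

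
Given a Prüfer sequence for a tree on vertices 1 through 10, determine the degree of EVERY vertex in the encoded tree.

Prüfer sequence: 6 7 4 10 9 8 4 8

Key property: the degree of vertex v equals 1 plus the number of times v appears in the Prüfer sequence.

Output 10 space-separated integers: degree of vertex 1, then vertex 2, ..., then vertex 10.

Answer: 1 1 1 3 1 2 2 3 2 2

Derivation:
p_1 = 6: count[6] becomes 1
p_2 = 7: count[7] becomes 1
p_3 = 4: count[4] becomes 1
p_4 = 10: count[10] becomes 1
p_5 = 9: count[9] becomes 1
p_6 = 8: count[8] becomes 1
p_7 = 4: count[4] becomes 2
p_8 = 8: count[8] becomes 2
Degrees (1 + count): deg[1]=1+0=1, deg[2]=1+0=1, deg[3]=1+0=1, deg[4]=1+2=3, deg[5]=1+0=1, deg[6]=1+1=2, deg[7]=1+1=2, deg[8]=1+2=3, deg[9]=1+1=2, deg[10]=1+1=2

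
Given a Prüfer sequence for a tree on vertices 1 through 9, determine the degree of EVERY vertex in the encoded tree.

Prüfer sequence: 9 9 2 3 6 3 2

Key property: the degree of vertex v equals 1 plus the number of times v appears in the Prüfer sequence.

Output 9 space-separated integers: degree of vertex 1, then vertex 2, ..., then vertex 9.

p_1 = 9: count[9] becomes 1
p_2 = 9: count[9] becomes 2
p_3 = 2: count[2] becomes 1
p_4 = 3: count[3] becomes 1
p_5 = 6: count[6] becomes 1
p_6 = 3: count[3] becomes 2
p_7 = 2: count[2] becomes 2
Degrees (1 + count): deg[1]=1+0=1, deg[2]=1+2=3, deg[3]=1+2=3, deg[4]=1+0=1, deg[5]=1+0=1, deg[6]=1+1=2, deg[7]=1+0=1, deg[8]=1+0=1, deg[9]=1+2=3

Answer: 1 3 3 1 1 2 1 1 3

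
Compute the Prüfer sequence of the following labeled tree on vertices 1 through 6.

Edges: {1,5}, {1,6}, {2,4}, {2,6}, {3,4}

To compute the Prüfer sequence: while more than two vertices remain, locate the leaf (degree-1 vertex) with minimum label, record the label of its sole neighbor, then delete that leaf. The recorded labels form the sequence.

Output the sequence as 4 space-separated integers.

Step 1: leaves = {3,5}. Remove smallest leaf 3, emit neighbor 4.
Step 2: leaves = {4,5}. Remove smallest leaf 4, emit neighbor 2.
Step 3: leaves = {2,5}. Remove smallest leaf 2, emit neighbor 6.
Step 4: leaves = {5,6}. Remove smallest leaf 5, emit neighbor 1.
Done: 2 vertices remain (1, 6). Sequence = [4 2 6 1]

Answer: 4 2 6 1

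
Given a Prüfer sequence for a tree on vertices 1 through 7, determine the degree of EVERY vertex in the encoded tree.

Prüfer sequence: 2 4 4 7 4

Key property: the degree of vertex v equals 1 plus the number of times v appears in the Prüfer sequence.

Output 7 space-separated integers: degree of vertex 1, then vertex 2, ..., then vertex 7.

Answer: 1 2 1 4 1 1 2

Derivation:
p_1 = 2: count[2] becomes 1
p_2 = 4: count[4] becomes 1
p_3 = 4: count[4] becomes 2
p_4 = 7: count[7] becomes 1
p_5 = 4: count[4] becomes 3
Degrees (1 + count): deg[1]=1+0=1, deg[2]=1+1=2, deg[3]=1+0=1, deg[4]=1+3=4, deg[5]=1+0=1, deg[6]=1+0=1, deg[7]=1+1=2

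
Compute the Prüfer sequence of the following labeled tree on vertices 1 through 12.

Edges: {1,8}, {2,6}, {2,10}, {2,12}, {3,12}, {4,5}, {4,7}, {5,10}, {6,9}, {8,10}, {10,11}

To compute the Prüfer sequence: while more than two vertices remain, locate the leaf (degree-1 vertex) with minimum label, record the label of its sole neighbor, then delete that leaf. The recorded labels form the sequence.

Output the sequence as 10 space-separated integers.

Answer: 8 12 4 5 10 10 6 2 10 2

Derivation:
Step 1: leaves = {1,3,7,9,11}. Remove smallest leaf 1, emit neighbor 8.
Step 2: leaves = {3,7,8,9,11}. Remove smallest leaf 3, emit neighbor 12.
Step 3: leaves = {7,8,9,11,12}. Remove smallest leaf 7, emit neighbor 4.
Step 4: leaves = {4,8,9,11,12}. Remove smallest leaf 4, emit neighbor 5.
Step 5: leaves = {5,8,9,11,12}. Remove smallest leaf 5, emit neighbor 10.
Step 6: leaves = {8,9,11,12}. Remove smallest leaf 8, emit neighbor 10.
Step 7: leaves = {9,11,12}. Remove smallest leaf 9, emit neighbor 6.
Step 8: leaves = {6,11,12}. Remove smallest leaf 6, emit neighbor 2.
Step 9: leaves = {11,12}. Remove smallest leaf 11, emit neighbor 10.
Step 10: leaves = {10,12}. Remove smallest leaf 10, emit neighbor 2.
Done: 2 vertices remain (2, 12). Sequence = [8 12 4 5 10 10 6 2 10 2]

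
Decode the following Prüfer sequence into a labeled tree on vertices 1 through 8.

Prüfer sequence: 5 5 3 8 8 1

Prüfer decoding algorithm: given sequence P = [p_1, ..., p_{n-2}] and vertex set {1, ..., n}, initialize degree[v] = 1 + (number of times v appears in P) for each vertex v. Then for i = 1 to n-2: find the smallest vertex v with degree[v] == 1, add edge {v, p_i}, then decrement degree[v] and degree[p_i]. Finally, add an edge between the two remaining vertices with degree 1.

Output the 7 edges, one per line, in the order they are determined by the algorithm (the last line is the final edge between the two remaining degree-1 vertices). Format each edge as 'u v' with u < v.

Initial degrees: {1:2, 2:1, 3:2, 4:1, 5:3, 6:1, 7:1, 8:3}
Step 1: smallest deg-1 vertex = 2, p_1 = 5. Add edge {2,5}. Now deg[2]=0, deg[5]=2.
Step 2: smallest deg-1 vertex = 4, p_2 = 5. Add edge {4,5}. Now deg[4]=0, deg[5]=1.
Step 3: smallest deg-1 vertex = 5, p_3 = 3. Add edge {3,5}. Now deg[5]=0, deg[3]=1.
Step 4: smallest deg-1 vertex = 3, p_4 = 8. Add edge {3,8}. Now deg[3]=0, deg[8]=2.
Step 5: smallest deg-1 vertex = 6, p_5 = 8. Add edge {6,8}. Now deg[6]=0, deg[8]=1.
Step 6: smallest deg-1 vertex = 7, p_6 = 1. Add edge {1,7}. Now deg[7]=0, deg[1]=1.
Final: two remaining deg-1 vertices are 1, 8. Add edge {1,8}.

Answer: 2 5
4 5
3 5
3 8
6 8
1 7
1 8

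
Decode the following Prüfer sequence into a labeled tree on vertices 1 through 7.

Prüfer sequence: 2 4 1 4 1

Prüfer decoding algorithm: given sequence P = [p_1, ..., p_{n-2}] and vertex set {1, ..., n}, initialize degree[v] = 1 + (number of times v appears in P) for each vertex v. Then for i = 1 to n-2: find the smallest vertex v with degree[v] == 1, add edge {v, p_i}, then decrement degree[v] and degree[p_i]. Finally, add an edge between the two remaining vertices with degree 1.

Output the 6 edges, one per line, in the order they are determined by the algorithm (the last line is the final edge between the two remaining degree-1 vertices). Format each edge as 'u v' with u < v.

Answer: 2 3
2 4
1 5
4 6
1 4
1 7

Derivation:
Initial degrees: {1:3, 2:2, 3:1, 4:3, 5:1, 6:1, 7:1}
Step 1: smallest deg-1 vertex = 3, p_1 = 2. Add edge {2,3}. Now deg[3]=0, deg[2]=1.
Step 2: smallest deg-1 vertex = 2, p_2 = 4. Add edge {2,4}. Now deg[2]=0, deg[4]=2.
Step 3: smallest deg-1 vertex = 5, p_3 = 1. Add edge {1,5}. Now deg[5]=0, deg[1]=2.
Step 4: smallest deg-1 vertex = 6, p_4 = 4. Add edge {4,6}. Now deg[6]=0, deg[4]=1.
Step 5: smallest deg-1 vertex = 4, p_5 = 1. Add edge {1,4}. Now deg[4]=0, deg[1]=1.
Final: two remaining deg-1 vertices are 1, 7. Add edge {1,7}.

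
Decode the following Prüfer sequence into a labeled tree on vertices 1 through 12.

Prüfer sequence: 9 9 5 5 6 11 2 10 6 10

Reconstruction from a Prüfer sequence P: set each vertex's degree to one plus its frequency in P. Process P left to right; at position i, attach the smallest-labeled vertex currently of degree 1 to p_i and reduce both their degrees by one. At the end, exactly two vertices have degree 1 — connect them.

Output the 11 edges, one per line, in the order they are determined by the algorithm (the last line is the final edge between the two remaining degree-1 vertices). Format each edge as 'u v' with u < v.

Answer: 1 9
3 9
4 5
5 7
5 6
8 11
2 9
2 10
6 11
6 10
10 12

Derivation:
Initial degrees: {1:1, 2:2, 3:1, 4:1, 5:3, 6:3, 7:1, 8:1, 9:3, 10:3, 11:2, 12:1}
Step 1: smallest deg-1 vertex = 1, p_1 = 9. Add edge {1,9}. Now deg[1]=0, deg[9]=2.
Step 2: smallest deg-1 vertex = 3, p_2 = 9. Add edge {3,9}. Now deg[3]=0, deg[9]=1.
Step 3: smallest deg-1 vertex = 4, p_3 = 5. Add edge {4,5}. Now deg[4]=0, deg[5]=2.
Step 4: smallest deg-1 vertex = 7, p_4 = 5. Add edge {5,7}. Now deg[7]=0, deg[5]=1.
Step 5: smallest deg-1 vertex = 5, p_5 = 6. Add edge {5,6}. Now deg[5]=0, deg[6]=2.
Step 6: smallest deg-1 vertex = 8, p_6 = 11. Add edge {8,11}. Now deg[8]=0, deg[11]=1.
Step 7: smallest deg-1 vertex = 9, p_7 = 2. Add edge {2,9}. Now deg[9]=0, deg[2]=1.
Step 8: smallest deg-1 vertex = 2, p_8 = 10. Add edge {2,10}. Now deg[2]=0, deg[10]=2.
Step 9: smallest deg-1 vertex = 11, p_9 = 6. Add edge {6,11}. Now deg[11]=0, deg[6]=1.
Step 10: smallest deg-1 vertex = 6, p_10 = 10. Add edge {6,10}. Now deg[6]=0, deg[10]=1.
Final: two remaining deg-1 vertices are 10, 12. Add edge {10,12}.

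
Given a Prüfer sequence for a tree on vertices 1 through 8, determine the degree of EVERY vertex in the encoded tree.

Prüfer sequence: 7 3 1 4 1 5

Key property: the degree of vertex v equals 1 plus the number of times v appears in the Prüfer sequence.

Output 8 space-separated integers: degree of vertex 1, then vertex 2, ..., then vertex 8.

Answer: 3 1 2 2 2 1 2 1

Derivation:
p_1 = 7: count[7] becomes 1
p_2 = 3: count[3] becomes 1
p_3 = 1: count[1] becomes 1
p_4 = 4: count[4] becomes 1
p_5 = 1: count[1] becomes 2
p_6 = 5: count[5] becomes 1
Degrees (1 + count): deg[1]=1+2=3, deg[2]=1+0=1, deg[3]=1+1=2, deg[4]=1+1=2, deg[5]=1+1=2, deg[6]=1+0=1, deg[7]=1+1=2, deg[8]=1+0=1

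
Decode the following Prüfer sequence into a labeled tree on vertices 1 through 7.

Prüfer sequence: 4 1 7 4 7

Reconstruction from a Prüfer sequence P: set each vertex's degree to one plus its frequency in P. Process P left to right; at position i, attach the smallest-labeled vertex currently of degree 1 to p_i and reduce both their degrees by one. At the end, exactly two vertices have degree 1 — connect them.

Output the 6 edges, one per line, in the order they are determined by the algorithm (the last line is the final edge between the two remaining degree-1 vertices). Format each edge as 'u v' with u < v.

Answer: 2 4
1 3
1 7
4 5
4 7
6 7

Derivation:
Initial degrees: {1:2, 2:1, 3:1, 4:3, 5:1, 6:1, 7:3}
Step 1: smallest deg-1 vertex = 2, p_1 = 4. Add edge {2,4}. Now deg[2]=0, deg[4]=2.
Step 2: smallest deg-1 vertex = 3, p_2 = 1. Add edge {1,3}. Now deg[3]=0, deg[1]=1.
Step 3: smallest deg-1 vertex = 1, p_3 = 7. Add edge {1,7}. Now deg[1]=0, deg[7]=2.
Step 4: smallest deg-1 vertex = 5, p_4 = 4. Add edge {4,5}. Now deg[5]=0, deg[4]=1.
Step 5: smallest deg-1 vertex = 4, p_5 = 7. Add edge {4,7}. Now deg[4]=0, deg[7]=1.
Final: two remaining deg-1 vertices are 6, 7. Add edge {6,7}.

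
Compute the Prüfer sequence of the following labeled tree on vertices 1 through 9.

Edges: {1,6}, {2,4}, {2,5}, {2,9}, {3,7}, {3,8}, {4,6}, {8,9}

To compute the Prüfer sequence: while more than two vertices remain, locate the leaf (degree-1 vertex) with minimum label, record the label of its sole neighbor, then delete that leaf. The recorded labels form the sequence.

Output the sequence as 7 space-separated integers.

Step 1: leaves = {1,5,7}. Remove smallest leaf 1, emit neighbor 6.
Step 2: leaves = {5,6,7}. Remove smallest leaf 5, emit neighbor 2.
Step 3: leaves = {6,7}. Remove smallest leaf 6, emit neighbor 4.
Step 4: leaves = {4,7}. Remove smallest leaf 4, emit neighbor 2.
Step 5: leaves = {2,7}. Remove smallest leaf 2, emit neighbor 9.
Step 6: leaves = {7,9}. Remove smallest leaf 7, emit neighbor 3.
Step 7: leaves = {3,9}. Remove smallest leaf 3, emit neighbor 8.
Done: 2 vertices remain (8, 9). Sequence = [6 2 4 2 9 3 8]

Answer: 6 2 4 2 9 3 8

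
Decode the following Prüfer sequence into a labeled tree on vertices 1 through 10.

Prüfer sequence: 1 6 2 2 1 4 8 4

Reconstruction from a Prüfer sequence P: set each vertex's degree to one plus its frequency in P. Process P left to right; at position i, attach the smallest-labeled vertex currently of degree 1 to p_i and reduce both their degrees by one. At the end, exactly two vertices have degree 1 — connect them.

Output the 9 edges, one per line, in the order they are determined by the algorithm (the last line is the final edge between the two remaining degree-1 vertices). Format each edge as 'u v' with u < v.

Initial degrees: {1:3, 2:3, 3:1, 4:3, 5:1, 6:2, 7:1, 8:2, 9:1, 10:1}
Step 1: smallest deg-1 vertex = 3, p_1 = 1. Add edge {1,3}. Now deg[3]=0, deg[1]=2.
Step 2: smallest deg-1 vertex = 5, p_2 = 6. Add edge {5,6}. Now deg[5]=0, deg[6]=1.
Step 3: smallest deg-1 vertex = 6, p_3 = 2. Add edge {2,6}. Now deg[6]=0, deg[2]=2.
Step 4: smallest deg-1 vertex = 7, p_4 = 2. Add edge {2,7}. Now deg[7]=0, deg[2]=1.
Step 5: smallest deg-1 vertex = 2, p_5 = 1. Add edge {1,2}. Now deg[2]=0, deg[1]=1.
Step 6: smallest deg-1 vertex = 1, p_6 = 4. Add edge {1,4}. Now deg[1]=0, deg[4]=2.
Step 7: smallest deg-1 vertex = 9, p_7 = 8. Add edge {8,9}. Now deg[9]=0, deg[8]=1.
Step 8: smallest deg-1 vertex = 8, p_8 = 4. Add edge {4,8}. Now deg[8]=0, deg[4]=1.
Final: two remaining deg-1 vertices are 4, 10. Add edge {4,10}.

Answer: 1 3
5 6
2 6
2 7
1 2
1 4
8 9
4 8
4 10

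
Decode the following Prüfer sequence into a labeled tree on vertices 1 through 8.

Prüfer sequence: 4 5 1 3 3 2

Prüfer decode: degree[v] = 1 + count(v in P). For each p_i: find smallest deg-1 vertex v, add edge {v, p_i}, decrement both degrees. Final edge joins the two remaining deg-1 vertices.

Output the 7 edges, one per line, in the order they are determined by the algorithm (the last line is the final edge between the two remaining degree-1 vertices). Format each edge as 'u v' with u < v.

Answer: 4 6
4 5
1 5
1 3
3 7
2 3
2 8

Derivation:
Initial degrees: {1:2, 2:2, 3:3, 4:2, 5:2, 6:1, 7:1, 8:1}
Step 1: smallest deg-1 vertex = 6, p_1 = 4. Add edge {4,6}. Now deg[6]=0, deg[4]=1.
Step 2: smallest deg-1 vertex = 4, p_2 = 5. Add edge {4,5}. Now deg[4]=0, deg[5]=1.
Step 3: smallest deg-1 vertex = 5, p_3 = 1. Add edge {1,5}. Now deg[5]=0, deg[1]=1.
Step 4: smallest deg-1 vertex = 1, p_4 = 3. Add edge {1,3}. Now deg[1]=0, deg[3]=2.
Step 5: smallest deg-1 vertex = 7, p_5 = 3. Add edge {3,7}. Now deg[7]=0, deg[3]=1.
Step 6: smallest deg-1 vertex = 3, p_6 = 2. Add edge {2,3}. Now deg[3]=0, deg[2]=1.
Final: two remaining deg-1 vertices are 2, 8. Add edge {2,8}.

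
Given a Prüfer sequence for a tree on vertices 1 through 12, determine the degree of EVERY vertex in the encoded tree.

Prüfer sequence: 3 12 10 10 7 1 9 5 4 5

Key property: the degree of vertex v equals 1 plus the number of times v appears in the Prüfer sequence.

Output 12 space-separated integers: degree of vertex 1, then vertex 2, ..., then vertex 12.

p_1 = 3: count[3] becomes 1
p_2 = 12: count[12] becomes 1
p_3 = 10: count[10] becomes 1
p_4 = 10: count[10] becomes 2
p_5 = 7: count[7] becomes 1
p_6 = 1: count[1] becomes 1
p_7 = 9: count[9] becomes 1
p_8 = 5: count[5] becomes 1
p_9 = 4: count[4] becomes 1
p_10 = 5: count[5] becomes 2
Degrees (1 + count): deg[1]=1+1=2, deg[2]=1+0=1, deg[3]=1+1=2, deg[4]=1+1=2, deg[5]=1+2=3, deg[6]=1+0=1, deg[7]=1+1=2, deg[8]=1+0=1, deg[9]=1+1=2, deg[10]=1+2=3, deg[11]=1+0=1, deg[12]=1+1=2

Answer: 2 1 2 2 3 1 2 1 2 3 1 2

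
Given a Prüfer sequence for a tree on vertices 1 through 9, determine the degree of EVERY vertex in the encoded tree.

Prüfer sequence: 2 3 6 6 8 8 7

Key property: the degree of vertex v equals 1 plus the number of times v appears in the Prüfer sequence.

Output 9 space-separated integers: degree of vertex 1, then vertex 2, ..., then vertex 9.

p_1 = 2: count[2] becomes 1
p_2 = 3: count[3] becomes 1
p_3 = 6: count[6] becomes 1
p_4 = 6: count[6] becomes 2
p_5 = 8: count[8] becomes 1
p_6 = 8: count[8] becomes 2
p_7 = 7: count[7] becomes 1
Degrees (1 + count): deg[1]=1+0=1, deg[2]=1+1=2, deg[3]=1+1=2, deg[4]=1+0=1, deg[5]=1+0=1, deg[6]=1+2=3, deg[7]=1+1=2, deg[8]=1+2=3, deg[9]=1+0=1

Answer: 1 2 2 1 1 3 2 3 1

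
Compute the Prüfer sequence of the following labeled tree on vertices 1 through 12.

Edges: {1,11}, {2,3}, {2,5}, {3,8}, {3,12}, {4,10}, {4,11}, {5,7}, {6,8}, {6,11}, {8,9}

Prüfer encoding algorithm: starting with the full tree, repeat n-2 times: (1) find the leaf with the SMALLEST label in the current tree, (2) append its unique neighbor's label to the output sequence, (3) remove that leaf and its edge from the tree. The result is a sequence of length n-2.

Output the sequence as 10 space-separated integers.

Step 1: leaves = {1,7,9,10,12}. Remove smallest leaf 1, emit neighbor 11.
Step 2: leaves = {7,9,10,12}. Remove smallest leaf 7, emit neighbor 5.
Step 3: leaves = {5,9,10,12}. Remove smallest leaf 5, emit neighbor 2.
Step 4: leaves = {2,9,10,12}. Remove smallest leaf 2, emit neighbor 3.
Step 5: leaves = {9,10,12}. Remove smallest leaf 9, emit neighbor 8.
Step 6: leaves = {10,12}. Remove smallest leaf 10, emit neighbor 4.
Step 7: leaves = {4,12}. Remove smallest leaf 4, emit neighbor 11.
Step 8: leaves = {11,12}. Remove smallest leaf 11, emit neighbor 6.
Step 9: leaves = {6,12}. Remove smallest leaf 6, emit neighbor 8.
Step 10: leaves = {8,12}. Remove smallest leaf 8, emit neighbor 3.
Done: 2 vertices remain (3, 12). Sequence = [11 5 2 3 8 4 11 6 8 3]

Answer: 11 5 2 3 8 4 11 6 8 3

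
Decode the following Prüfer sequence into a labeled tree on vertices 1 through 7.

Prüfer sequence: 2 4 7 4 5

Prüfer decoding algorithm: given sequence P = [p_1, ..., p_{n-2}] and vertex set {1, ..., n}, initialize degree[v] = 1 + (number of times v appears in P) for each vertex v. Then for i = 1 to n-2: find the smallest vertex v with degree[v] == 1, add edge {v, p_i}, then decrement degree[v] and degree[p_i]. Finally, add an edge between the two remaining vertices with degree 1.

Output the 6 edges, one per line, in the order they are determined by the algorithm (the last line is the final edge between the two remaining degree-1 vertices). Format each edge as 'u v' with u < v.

Initial degrees: {1:1, 2:2, 3:1, 4:3, 5:2, 6:1, 7:2}
Step 1: smallest deg-1 vertex = 1, p_1 = 2. Add edge {1,2}. Now deg[1]=0, deg[2]=1.
Step 2: smallest deg-1 vertex = 2, p_2 = 4. Add edge {2,4}. Now deg[2]=0, deg[4]=2.
Step 3: smallest deg-1 vertex = 3, p_3 = 7. Add edge {3,7}. Now deg[3]=0, deg[7]=1.
Step 4: smallest deg-1 vertex = 6, p_4 = 4. Add edge {4,6}. Now deg[6]=0, deg[4]=1.
Step 5: smallest deg-1 vertex = 4, p_5 = 5. Add edge {4,5}. Now deg[4]=0, deg[5]=1.
Final: two remaining deg-1 vertices are 5, 7. Add edge {5,7}.

Answer: 1 2
2 4
3 7
4 6
4 5
5 7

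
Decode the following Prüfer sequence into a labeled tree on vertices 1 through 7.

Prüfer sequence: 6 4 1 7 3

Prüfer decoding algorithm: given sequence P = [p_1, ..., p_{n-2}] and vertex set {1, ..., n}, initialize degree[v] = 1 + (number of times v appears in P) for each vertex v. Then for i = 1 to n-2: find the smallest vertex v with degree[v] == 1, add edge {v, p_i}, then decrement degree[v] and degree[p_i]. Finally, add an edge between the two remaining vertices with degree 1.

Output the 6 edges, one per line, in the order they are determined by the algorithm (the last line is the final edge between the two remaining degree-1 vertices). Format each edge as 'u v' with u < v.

Answer: 2 6
4 5
1 4
1 7
3 6
3 7

Derivation:
Initial degrees: {1:2, 2:1, 3:2, 4:2, 5:1, 6:2, 7:2}
Step 1: smallest deg-1 vertex = 2, p_1 = 6. Add edge {2,6}. Now deg[2]=0, deg[6]=1.
Step 2: smallest deg-1 vertex = 5, p_2 = 4. Add edge {4,5}. Now deg[5]=0, deg[4]=1.
Step 3: smallest deg-1 vertex = 4, p_3 = 1. Add edge {1,4}. Now deg[4]=0, deg[1]=1.
Step 4: smallest deg-1 vertex = 1, p_4 = 7. Add edge {1,7}. Now deg[1]=0, deg[7]=1.
Step 5: smallest deg-1 vertex = 6, p_5 = 3. Add edge {3,6}. Now deg[6]=0, deg[3]=1.
Final: two remaining deg-1 vertices are 3, 7. Add edge {3,7}.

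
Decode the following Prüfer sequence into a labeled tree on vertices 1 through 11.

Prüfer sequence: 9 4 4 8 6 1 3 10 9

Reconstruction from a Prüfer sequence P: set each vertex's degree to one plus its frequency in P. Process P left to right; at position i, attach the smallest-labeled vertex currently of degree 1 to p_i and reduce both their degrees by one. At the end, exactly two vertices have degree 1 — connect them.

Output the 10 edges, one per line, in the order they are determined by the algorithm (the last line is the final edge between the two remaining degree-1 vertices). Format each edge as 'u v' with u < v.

Answer: 2 9
4 5
4 7
4 8
6 8
1 6
1 3
3 10
9 10
9 11

Derivation:
Initial degrees: {1:2, 2:1, 3:2, 4:3, 5:1, 6:2, 7:1, 8:2, 9:3, 10:2, 11:1}
Step 1: smallest deg-1 vertex = 2, p_1 = 9. Add edge {2,9}. Now deg[2]=0, deg[9]=2.
Step 2: smallest deg-1 vertex = 5, p_2 = 4. Add edge {4,5}. Now deg[5]=0, deg[4]=2.
Step 3: smallest deg-1 vertex = 7, p_3 = 4. Add edge {4,7}. Now deg[7]=0, deg[4]=1.
Step 4: smallest deg-1 vertex = 4, p_4 = 8. Add edge {4,8}. Now deg[4]=0, deg[8]=1.
Step 5: smallest deg-1 vertex = 8, p_5 = 6. Add edge {6,8}. Now deg[8]=0, deg[6]=1.
Step 6: smallest deg-1 vertex = 6, p_6 = 1. Add edge {1,6}. Now deg[6]=0, deg[1]=1.
Step 7: smallest deg-1 vertex = 1, p_7 = 3. Add edge {1,3}. Now deg[1]=0, deg[3]=1.
Step 8: smallest deg-1 vertex = 3, p_8 = 10. Add edge {3,10}. Now deg[3]=0, deg[10]=1.
Step 9: smallest deg-1 vertex = 10, p_9 = 9. Add edge {9,10}. Now deg[10]=0, deg[9]=1.
Final: two remaining deg-1 vertices are 9, 11. Add edge {9,11}.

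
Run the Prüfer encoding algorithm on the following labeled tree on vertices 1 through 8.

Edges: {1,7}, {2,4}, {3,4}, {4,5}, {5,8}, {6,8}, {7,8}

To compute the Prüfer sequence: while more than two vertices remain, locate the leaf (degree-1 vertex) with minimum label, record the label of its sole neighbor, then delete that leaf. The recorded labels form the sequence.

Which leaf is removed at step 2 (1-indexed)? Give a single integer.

Step 1: current leaves = {1,2,3,6}. Remove leaf 1 (neighbor: 7).
Step 2: current leaves = {2,3,6,7}. Remove leaf 2 (neighbor: 4).

Answer: 2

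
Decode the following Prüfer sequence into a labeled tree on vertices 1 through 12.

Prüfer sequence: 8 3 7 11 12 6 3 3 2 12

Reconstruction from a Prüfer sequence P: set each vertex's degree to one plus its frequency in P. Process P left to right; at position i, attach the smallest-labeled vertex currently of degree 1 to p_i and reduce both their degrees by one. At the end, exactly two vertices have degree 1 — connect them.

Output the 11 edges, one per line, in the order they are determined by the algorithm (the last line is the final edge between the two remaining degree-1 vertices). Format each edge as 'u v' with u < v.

Answer: 1 8
3 4
5 7
7 11
8 12
6 9
3 6
3 10
2 3
2 12
11 12

Derivation:
Initial degrees: {1:1, 2:2, 3:4, 4:1, 5:1, 6:2, 7:2, 8:2, 9:1, 10:1, 11:2, 12:3}
Step 1: smallest deg-1 vertex = 1, p_1 = 8. Add edge {1,8}. Now deg[1]=0, deg[8]=1.
Step 2: smallest deg-1 vertex = 4, p_2 = 3. Add edge {3,4}. Now deg[4]=0, deg[3]=3.
Step 3: smallest deg-1 vertex = 5, p_3 = 7. Add edge {5,7}. Now deg[5]=0, deg[7]=1.
Step 4: smallest deg-1 vertex = 7, p_4 = 11. Add edge {7,11}. Now deg[7]=0, deg[11]=1.
Step 5: smallest deg-1 vertex = 8, p_5 = 12. Add edge {8,12}. Now deg[8]=0, deg[12]=2.
Step 6: smallest deg-1 vertex = 9, p_6 = 6. Add edge {6,9}. Now deg[9]=0, deg[6]=1.
Step 7: smallest deg-1 vertex = 6, p_7 = 3. Add edge {3,6}. Now deg[6]=0, deg[3]=2.
Step 8: smallest deg-1 vertex = 10, p_8 = 3. Add edge {3,10}. Now deg[10]=0, deg[3]=1.
Step 9: smallest deg-1 vertex = 3, p_9 = 2. Add edge {2,3}. Now deg[3]=0, deg[2]=1.
Step 10: smallest deg-1 vertex = 2, p_10 = 12. Add edge {2,12}. Now deg[2]=0, deg[12]=1.
Final: two remaining deg-1 vertices are 11, 12. Add edge {11,12}.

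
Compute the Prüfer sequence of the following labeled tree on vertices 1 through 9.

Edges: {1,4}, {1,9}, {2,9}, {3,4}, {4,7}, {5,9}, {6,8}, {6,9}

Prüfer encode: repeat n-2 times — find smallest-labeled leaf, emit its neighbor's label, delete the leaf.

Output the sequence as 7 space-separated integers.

Answer: 9 4 9 4 1 9 6

Derivation:
Step 1: leaves = {2,3,5,7,8}. Remove smallest leaf 2, emit neighbor 9.
Step 2: leaves = {3,5,7,8}. Remove smallest leaf 3, emit neighbor 4.
Step 3: leaves = {5,7,8}. Remove smallest leaf 5, emit neighbor 9.
Step 4: leaves = {7,8}. Remove smallest leaf 7, emit neighbor 4.
Step 5: leaves = {4,8}. Remove smallest leaf 4, emit neighbor 1.
Step 6: leaves = {1,8}. Remove smallest leaf 1, emit neighbor 9.
Step 7: leaves = {8,9}. Remove smallest leaf 8, emit neighbor 6.
Done: 2 vertices remain (6, 9). Sequence = [9 4 9 4 1 9 6]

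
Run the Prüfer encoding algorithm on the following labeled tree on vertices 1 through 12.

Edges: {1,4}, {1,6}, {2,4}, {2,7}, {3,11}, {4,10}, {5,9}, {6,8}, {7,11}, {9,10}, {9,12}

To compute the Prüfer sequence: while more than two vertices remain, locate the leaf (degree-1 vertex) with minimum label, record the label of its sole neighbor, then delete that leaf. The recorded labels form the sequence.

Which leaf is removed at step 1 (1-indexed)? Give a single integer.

Step 1: current leaves = {3,5,8,12}. Remove leaf 3 (neighbor: 11).

Answer: 3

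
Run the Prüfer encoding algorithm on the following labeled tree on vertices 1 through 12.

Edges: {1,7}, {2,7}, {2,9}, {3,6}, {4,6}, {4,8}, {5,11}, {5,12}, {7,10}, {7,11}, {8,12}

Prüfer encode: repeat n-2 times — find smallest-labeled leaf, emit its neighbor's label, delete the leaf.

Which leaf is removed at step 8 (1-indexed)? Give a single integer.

Step 1: current leaves = {1,3,9,10}. Remove leaf 1 (neighbor: 7).
Step 2: current leaves = {3,9,10}. Remove leaf 3 (neighbor: 6).
Step 3: current leaves = {6,9,10}. Remove leaf 6 (neighbor: 4).
Step 4: current leaves = {4,9,10}. Remove leaf 4 (neighbor: 8).
Step 5: current leaves = {8,9,10}. Remove leaf 8 (neighbor: 12).
Step 6: current leaves = {9,10,12}. Remove leaf 9 (neighbor: 2).
Step 7: current leaves = {2,10,12}. Remove leaf 2 (neighbor: 7).
Step 8: current leaves = {10,12}. Remove leaf 10 (neighbor: 7).

Answer: 10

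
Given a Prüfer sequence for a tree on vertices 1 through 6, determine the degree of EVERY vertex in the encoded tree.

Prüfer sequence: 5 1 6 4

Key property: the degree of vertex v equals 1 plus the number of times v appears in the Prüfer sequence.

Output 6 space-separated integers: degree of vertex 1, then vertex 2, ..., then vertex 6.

p_1 = 5: count[5] becomes 1
p_2 = 1: count[1] becomes 1
p_3 = 6: count[6] becomes 1
p_4 = 4: count[4] becomes 1
Degrees (1 + count): deg[1]=1+1=2, deg[2]=1+0=1, deg[3]=1+0=1, deg[4]=1+1=2, deg[5]=1+1=2, deg[6]=1+1=2

Answer: 2 1 1 2 2 2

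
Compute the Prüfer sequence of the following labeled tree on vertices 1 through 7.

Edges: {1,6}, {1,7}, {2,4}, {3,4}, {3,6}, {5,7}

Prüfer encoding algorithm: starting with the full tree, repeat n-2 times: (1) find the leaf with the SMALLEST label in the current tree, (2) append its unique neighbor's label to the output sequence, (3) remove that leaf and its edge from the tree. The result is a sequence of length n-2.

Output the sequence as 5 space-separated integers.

Step 1: leaves = {2,5}. Remove smallest leaf 2, emit neighbor 4.
Step 2: leaves = {4,5}. Remove smallest leaf 4, emit neighbor 3.
Step 3: leaves = {3,5}. Remove smallest leaf 3, emit neighbor 6.
Step 4: leaves = {5,6}. Remove smallest leaf 5, emit neighbor 7.
Step 5: leaves = {6,7}. Remove smallest leaf 6, emit neighbor 1.
Done: 2 vertices remain (1, 7). Sequence = [4 3 6 7 1]

Answer: 4 3 6 7 1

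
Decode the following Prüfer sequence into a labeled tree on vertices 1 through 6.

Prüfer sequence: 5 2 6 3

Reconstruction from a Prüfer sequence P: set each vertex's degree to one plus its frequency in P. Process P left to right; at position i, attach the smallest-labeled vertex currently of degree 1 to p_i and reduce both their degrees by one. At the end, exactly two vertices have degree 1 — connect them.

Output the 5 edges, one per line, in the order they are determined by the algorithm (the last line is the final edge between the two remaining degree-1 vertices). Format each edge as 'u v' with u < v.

Initial degrees: {1:1, 2:2, 3:2, 4:1, 5:2, 6:2}
Step 1: smallest deg-1 vertex = 1, p_1 = 5. Add edge {1,5}. Now deg[1]=0, deg[5]=1.
Step 2: smallest deg-1 vertex = 4, p_2 = 2. Add edge {2,4}. Now deg[4]=0, deg[2]=1.
Step 3: smallest deg-1 vertex = 2, p_3 = 6. Add edge {2,6}. Now deg[2]=0, deg[6]=1.
Step 4: smallest deg-1 vertex = 5, p_4 = 3. Add edge {3,5}. Now deg[5]=0, deg[3]=1.
Final: two remaining deg-1 vertices are 3, 6. Add edge {3,6}.

Answer: 1 5
2 4
2 6
3 5
3 6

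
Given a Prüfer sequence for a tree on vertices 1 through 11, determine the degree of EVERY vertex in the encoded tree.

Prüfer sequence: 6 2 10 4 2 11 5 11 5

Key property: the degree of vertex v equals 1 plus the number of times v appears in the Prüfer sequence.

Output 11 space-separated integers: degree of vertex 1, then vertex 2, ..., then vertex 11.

Answer: 1 3 1 2 3 2 1 1 1 2 3

Derivation:
p_1 = 6: count[6] becomes 1
p_2 = 2: count[2] becomes 1
p_3 = 10: count[10] becomes 1
p_4 = 4: count[4] becomes 1
p_5 = 2: count[2] becomes 2
p_6 = 11: count[11] becomes 1
p_7 = 5: count[5] becomes 1
p_8 = 11: count[11] becomes 2
p_9 = 5: count[5] becomes 2
Degrees (1 + count): deg[1]=1+0=1, deg[2]=1+2=3, deg[3]=1+0=1, deg[4]=1+1=2, deg[5]=1+2=3, deg[6]=1+1=2, deg[7]=1+0=1, deg[8]=1+0=1, deg[9]=1+0=1, deg[10]=1+1=2, deg[11]=1+2=3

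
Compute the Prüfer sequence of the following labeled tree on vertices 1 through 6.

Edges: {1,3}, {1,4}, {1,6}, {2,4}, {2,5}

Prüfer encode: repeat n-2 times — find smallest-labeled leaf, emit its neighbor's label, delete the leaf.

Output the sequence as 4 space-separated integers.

Step 1: leaves = {3,5,6}. Remove smallest leaf 3, emit neighbor 1.
Step 2: leaves = {5,6}. Remove smallest leaf 5, emit neighbor 2.
Step 3: leaves = {2,6}. Remove smallest leaf 2, emit neighbor 4.
Step 4: leaves = {4,6}. Remove smallest leaf 4, emit neighbor 1.
Done: 2 vertices remain (1, 6). Sequence = [1 2 4 1]

Answer: 1 2 4 1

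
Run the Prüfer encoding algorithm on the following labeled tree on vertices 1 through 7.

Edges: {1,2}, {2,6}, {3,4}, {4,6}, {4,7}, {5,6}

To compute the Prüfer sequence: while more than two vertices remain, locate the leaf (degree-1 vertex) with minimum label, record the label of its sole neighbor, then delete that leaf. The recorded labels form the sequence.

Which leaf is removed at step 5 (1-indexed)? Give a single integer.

Answer: 6

Derivation:
Step 1: current leaves = {1,3,5,7}. Remove leaf 1 (neighbor: 2).
Step 2: current leaves = {2,3,5,7}. Remove leaf 2 (neighbor: 6).
Step 3: current leaves = {3,5,7}. Remove leaf 3 (neighbor: 4).
Step 4: current leaves = {5,7}. Remove leaf 5 (neighbor: 6).
Step 5: current leaves = {6,7}. Remove leaf 6 (neighbor: 4).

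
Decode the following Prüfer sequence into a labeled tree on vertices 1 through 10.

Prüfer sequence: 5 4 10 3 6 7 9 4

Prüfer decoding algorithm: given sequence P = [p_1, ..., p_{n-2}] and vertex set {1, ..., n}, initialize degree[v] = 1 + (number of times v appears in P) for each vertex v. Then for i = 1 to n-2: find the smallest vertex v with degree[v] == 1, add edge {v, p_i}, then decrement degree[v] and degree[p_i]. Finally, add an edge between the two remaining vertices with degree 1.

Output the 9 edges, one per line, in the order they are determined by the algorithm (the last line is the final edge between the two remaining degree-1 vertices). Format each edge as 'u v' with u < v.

Initial degrees: {1:1, 2:1, 3:2, 4:3, 5:2, 6:2, 7:2, 8:1, 9:2, 10:2}
Step 1: smallest deg-1 vertex = 1, p_1 = 5. Add edge {1,5}. Now deg[1]=0, deg[5]=1.
Step 2: smallest deg-1 vertex = 2, p_2 = 4. Add edge {2,4}. Now deg[2]=0, deg[4]=2.
Step 3: smallest deg-1 vertex = 5, p_3 = 10. Add edge {5,10}. Now deg[5]=0, deg[10]=1.
Step 4: smallest deg-1 vertex = 8, p_4 = 3. Add edge {3,8}. Now deg[8]=0, deg[3]=1.
Step 5: smallest deg-1 vertex = 3, p_5 = 6. Add edge {3,6}. Now deg[3]=0, deg[6]=1.
Step 6: smallest deg-1 vertex = 6, p_6 = 7. Add edge {6,7}. Now deg[6]=0, deg[7]=1.
Step 7: smallest deg-1 vertex = 7, p_7 = 9. Add edge {7,9}. Now deg[7]=0, deg[9]=1.
Step 8: smallest deg-1 vertex = 9, p_8 = 4. Add edge {4,9}. Now deg[9]=0, deg[4]=1.
Final: two remaining deg-1 vertices are 4, 10. Add edge {4,10}.

Answer: 1 5
2 4
5 10
3 8
3 6
6 7
7 9
4 9
4 10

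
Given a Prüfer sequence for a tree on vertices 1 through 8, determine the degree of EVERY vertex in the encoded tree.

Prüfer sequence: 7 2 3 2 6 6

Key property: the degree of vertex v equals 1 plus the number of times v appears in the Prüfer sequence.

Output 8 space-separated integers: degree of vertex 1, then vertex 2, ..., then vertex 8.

p_1 = 7: count[7] becomes 1
p_2 = 2: count[2] becomes 1
p_3 = 3: count[3] becomes 1
p_4 = 2: count[2] becomes 2
p_5 = 6: count[6] becomes 1
p_6 = 6: count[6] becomes 2
Degrees (1 + count): deg[1]=1+0=1, deg[2]=1+2=3, deg[3]=1+1=2, deg[4]=1+0=1, deg[5]=1+0=1, deg[6]=1+2=3, deg[7]=1+1=2, deg[8]=1+0=1

Answer: 1 3 2 1 1 3 2 1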